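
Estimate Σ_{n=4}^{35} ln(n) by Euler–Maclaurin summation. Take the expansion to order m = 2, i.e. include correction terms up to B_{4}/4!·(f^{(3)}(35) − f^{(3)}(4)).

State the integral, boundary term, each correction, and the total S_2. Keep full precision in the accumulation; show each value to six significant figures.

S_2 ≈ 90.3444

∫_4^35 ln(x) dx evaluates to 87.8920.
Boundary: ½(f(4) + f(35)) = ½(1.38629 + 3.55535) = 2.47082.
Running total after boundary: 90.3628.
k=1: B_{2}/(2)! × [f^{(1)}(35) − f^{(1)}(4)] = 1/12 × (0.0285714 − 0.250000) = -0.0184524.
After k=1: 90.3444.
k=2: B_{4}/(4)! × [f^{(3)}(35) − f^{(3)}(4)] = −1/720 × (4.66472e-05 − 0.0312500) = 4.33380e-05.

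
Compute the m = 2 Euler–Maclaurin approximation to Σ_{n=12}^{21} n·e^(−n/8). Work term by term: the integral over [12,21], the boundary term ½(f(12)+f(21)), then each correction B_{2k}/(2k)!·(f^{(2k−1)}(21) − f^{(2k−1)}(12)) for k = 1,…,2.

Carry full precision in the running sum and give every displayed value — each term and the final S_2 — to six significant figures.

∫_12^21 x·e^(−x/8) dx evaluates to 18.8948.
Endpoint term: (f(12) + f(21))/2 = (2.67756 + 1.52123)/2 = 2.09940.
Running total after boundary: 20.9942.
Correction k=1: B_{2}/2! · (f^{(1)}(21) − f^{(1)}(12)) = 1/12 · (-0.117715 − (-0.111565)) = -0.000512460.
Running total after k=1: 20.9937.
Correction k=2: B_{4}/4! · (f^{(3)}(21) − f^{(3)}(12)) = −1/720 · (0.000424452 − 0.00522961) = 6.67384e-06.

S_2 ≈ 20.9937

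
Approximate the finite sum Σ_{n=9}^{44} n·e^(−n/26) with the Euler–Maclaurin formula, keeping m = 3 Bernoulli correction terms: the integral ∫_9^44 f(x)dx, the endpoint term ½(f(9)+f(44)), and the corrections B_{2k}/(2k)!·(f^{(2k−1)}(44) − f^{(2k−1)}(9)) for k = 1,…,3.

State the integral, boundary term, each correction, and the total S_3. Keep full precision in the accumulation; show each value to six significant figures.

∫_9^44 x·e^(−x/26) dx evaluates to 308.686.
½[f(9) + f(44)] = ½[6.36663 + 8.10014] = 7.23339.
Integral + boundary = 315.919.
Order-1 term: 1/12 · (-0.127450 − 0.462533) = -0.0491652.
Running total after k=1: 315.870.
Order-2 term: −1/720 · (0.000356122 − 0.00277713) = 3.36251e-06.
Running total after k=2: 315.870.
Order-3 term: 1/30240 · (1.33251e-06 − 7.20420e-06) = -1.94170e-10.

S_3 ≈ 315.870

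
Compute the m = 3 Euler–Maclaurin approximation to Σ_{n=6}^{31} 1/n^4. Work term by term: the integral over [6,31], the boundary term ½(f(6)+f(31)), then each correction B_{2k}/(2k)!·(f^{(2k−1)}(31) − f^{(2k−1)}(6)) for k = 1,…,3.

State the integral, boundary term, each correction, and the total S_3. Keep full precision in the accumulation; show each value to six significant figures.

S_3 ≈ 0.00196065

Integral: ∫_6^31 1/x^4 dx = 0.00153202.
Endpoint term: (f(6) + f(31))/2 = (0.000771605 + 1.08281e-06)/2 = 0.000386344.
Running total after boundary: 0.00191836.
Order-1 term: 1/12 · (-1.39718e-07 − (-0.000514403)) = 4.28553e-05.
Running total after k=1: 0.00196122.
Order-2 term: −1/720 · (-4.36164e-09 − (-0.000428669)) = -5.95368e-07.
Running total after k=2: 0.00196062.
Order-3 term: 1/30240 · (-2.54164e-10 − (-0.000666819)) = 2.20509e-08.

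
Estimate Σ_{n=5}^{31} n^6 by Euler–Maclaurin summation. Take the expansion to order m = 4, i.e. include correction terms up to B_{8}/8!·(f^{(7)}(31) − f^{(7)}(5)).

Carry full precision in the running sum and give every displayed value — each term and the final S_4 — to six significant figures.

S_4 ≈ 4.38843e+09

∫_5^31 x^6 dx evaluates to 3.93036e+09.
½[f(5) + f(31)] = ½[15625.0 + 8.87504e+08] = 4.43760e+08.
So far: 4.37412e+09.
Order-1 term: 1/12 · (1.71775e+08 − 18750.0) = 1.43130e+07.
After k=1: 4.38843e+09.
Order-2 term: −1/720 · (3.57492e+06 − 15000.0) = -4944.33.
After k=2: 4.38843e+09.
Order-3 term: 1/30240 · (22320.0 − 3600.00) = 0.619048.
After k=3: 4.38843e+09.
Order-4 term: −1/1209600 · (0.00000 − 0.00000) = 0.00000.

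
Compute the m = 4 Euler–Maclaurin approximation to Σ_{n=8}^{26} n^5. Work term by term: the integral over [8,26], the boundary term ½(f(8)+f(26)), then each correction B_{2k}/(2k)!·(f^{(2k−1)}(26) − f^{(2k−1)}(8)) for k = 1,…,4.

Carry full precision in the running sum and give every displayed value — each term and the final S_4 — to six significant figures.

S_4 ≈ 5.75880e+07

∫_8^26 x^5 dx evaluates to 5.14423e+07.
½[f(8) + f(26)] = ½[32768.0 + 1.18814e+07] = 5.95707e+06.
Integral + boundary = 5.73993e+07.
k=1: B_{2}/(2)! × [f^{(1)}(26) − f^{(1)}(8)] = 1/12 × (2.28488e+06 − 20480.0) = 188700.
Running total after k=1: 5.75880e+07.
k=2: B_{4}/(4)! × [f^{(3)}(26) − f^{(3)}(8)] = −1/720 × (40560.0 − 3840.00) = -51.0000.
Running total after k=2: 5.75880e+07.
k=3: B_{6}/(6)! × [f^{(5)}(26) − f^{(5)}(8)] = 1/30240 × (120.000 − 120.000) = 0.00000.
Running total after k=3: 5.75880e+07.
k=4: B_{8}/(8)! × [f^{(7)}(26) − f^{(7)}(8)] = −1/1209600 × (0.00000 − 0.00000) = 0.00000.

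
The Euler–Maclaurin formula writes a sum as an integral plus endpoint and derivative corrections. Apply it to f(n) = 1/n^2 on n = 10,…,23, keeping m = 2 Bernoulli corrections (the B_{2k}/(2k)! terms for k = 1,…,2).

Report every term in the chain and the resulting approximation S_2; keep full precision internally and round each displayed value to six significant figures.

The integral term ∫_10^23 1/x^2 dx = 0.0565217.
½[f(10) + f(23)] = ½[0.0100000 + 0.00189036] = 0.00594518.
Running total after boundary: 0.0624669.
Order-1 term: 1/12 · (-0.000164379 − (-0.00200000)) = 0.000152968.
Running total after k=1: 0.0626199.
Order-2 term: −1/720 · (-3.72883e-06 − (-0.000240000)) = -3.28154e-07.

S_2 ≈ 0.0626196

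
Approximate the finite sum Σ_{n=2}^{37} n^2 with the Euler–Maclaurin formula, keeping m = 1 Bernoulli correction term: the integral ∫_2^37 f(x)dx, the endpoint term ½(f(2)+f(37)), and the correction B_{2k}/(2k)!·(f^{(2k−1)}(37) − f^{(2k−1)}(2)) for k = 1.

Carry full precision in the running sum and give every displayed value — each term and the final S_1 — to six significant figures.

∫_2^37 x^2 dx evaluates to 16881.7.
½[f(2) + f(37)] = ½[4.00000 + 1369.00] = 686.500.
Running total after boundary: 17568.2.
Correction k=1: B_{2}/2! · (f^{(1)}(37) − f^{(1)}(2)) = 1/12 · (74.0000 − 4.00000) = 5.83333.

S_1 ≈ 17574.0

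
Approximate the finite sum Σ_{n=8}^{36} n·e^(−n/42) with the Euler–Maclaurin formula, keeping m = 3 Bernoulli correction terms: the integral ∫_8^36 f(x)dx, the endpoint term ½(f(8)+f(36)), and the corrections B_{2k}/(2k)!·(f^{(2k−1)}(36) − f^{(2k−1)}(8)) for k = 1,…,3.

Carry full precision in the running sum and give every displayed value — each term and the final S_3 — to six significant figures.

S_3 ≈ 356.436

∫_8^36 x·e^(−x/42) dx evaluates to 345.542.
½[f(8) + f(36)] = ½[6.61252 + 15.2774] = 10.9450.
Integral + boundary = 356.487.
Correction k=1: B_{2}/2! · (f^{(1)}(36) − f^{(1)}(8)) = 1/12 · (0.0606247 − 0.669124) = -0.0507083.
Running total after k=1: 356.436.
Correction k=2: B_{4}/4! · (f^{(3)}(36) − f^{(3)}(8)) = −1/720 · (0.000515516 − 0.00131647) = 1.11244e-06.
Running total after k=2: 356.436.
Correction k=3: B_{6}/6! · (f^{(5)}(36) − f^{(5)}(8)) = 1/30240 · (5.65003e-07 − 1.27756e-06) = -2.35635e-11.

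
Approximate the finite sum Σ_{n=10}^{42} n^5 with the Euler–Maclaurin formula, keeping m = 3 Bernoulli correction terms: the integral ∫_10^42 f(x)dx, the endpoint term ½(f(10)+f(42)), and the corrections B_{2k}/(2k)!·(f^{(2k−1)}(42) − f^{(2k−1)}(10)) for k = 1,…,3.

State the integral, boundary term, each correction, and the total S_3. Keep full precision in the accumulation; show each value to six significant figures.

S_3 ≈ 9.81360e+08

Integral: ∫_10^42 x^5 dx = 9.14672e+08.
½[f(10) + f(42)] = ½[100000 + 1.30691e+08] = 6.53956e+07.
So far: 9.80068e+08.
k=1: B_{2}/(2)! × [f^{(1)}(42) − f^{(1)}(10)] = 1/12 × (1.55585e+07 − 50000.0) = 1.29237e+06.
Partial sum through k=1: 9.81360e+08.
k=2: B_{4}/(4)! × [f^{(3)}(42) − f^{(3)}(10)] = −1/720 × (105840 − 6000.00) = -138.667.
Partial sum through k=2: 9.81360e+08.
k=3: B_{6}/(6)! × [f^{(5)}(42) − f^{(5)}(10)] = 1/30240 × (120.000 − 120.000) = 0.00000.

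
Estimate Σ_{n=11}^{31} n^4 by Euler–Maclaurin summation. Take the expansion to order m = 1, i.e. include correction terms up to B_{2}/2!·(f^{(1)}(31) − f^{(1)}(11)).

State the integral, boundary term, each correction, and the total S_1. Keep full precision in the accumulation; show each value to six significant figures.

S_1 ≈ 6.17219e+06

Integral: ∫_11^31 x^4 dx = 5.69362e+06.
½[f(11) + f(31)] = ½[14641.0 + 923521] = 469081.
Integral + boundary = 6.16270e+06.
Order-1 term: 1/12 · (119164 − 5324.00) = 9486.67.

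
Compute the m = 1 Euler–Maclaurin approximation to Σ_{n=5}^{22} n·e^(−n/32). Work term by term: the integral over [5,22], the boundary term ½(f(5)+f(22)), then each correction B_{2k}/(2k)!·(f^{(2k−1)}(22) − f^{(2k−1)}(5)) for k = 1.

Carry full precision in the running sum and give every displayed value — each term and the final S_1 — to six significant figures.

Integral: ∫_5^22 x·e^(−x/32) dx = 143.836.
½[f(5) + f(22)] = ½[4.27673 + 11.0623] = 7.66951.
So far: 151.505.
k=1: B_{2}/(2)! × [f^{(1)}(22) − f^{(1)}(5)] = 1/12 × (0.157135 − 0.721698) = -0.0470469.

S_1 ≈ 151.458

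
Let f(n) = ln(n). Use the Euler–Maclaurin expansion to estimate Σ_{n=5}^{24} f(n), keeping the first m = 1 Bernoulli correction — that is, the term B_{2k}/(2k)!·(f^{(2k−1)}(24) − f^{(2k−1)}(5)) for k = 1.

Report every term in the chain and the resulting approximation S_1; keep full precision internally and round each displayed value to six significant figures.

∫_5^24 ln(x) dx evaluates to 49.2261.
½[f(5) + f(24)] = ½[1.60944 + 3.17805] = 2.39375.
So far: 51.6198.
k=1: B_{2}/(2)! × [f^{(1)}(24) − f^{(1)}(5)] = 1/12 × (0.0416667 − 0.200000) = -0.0131944.

S_1 ≈ 51.6067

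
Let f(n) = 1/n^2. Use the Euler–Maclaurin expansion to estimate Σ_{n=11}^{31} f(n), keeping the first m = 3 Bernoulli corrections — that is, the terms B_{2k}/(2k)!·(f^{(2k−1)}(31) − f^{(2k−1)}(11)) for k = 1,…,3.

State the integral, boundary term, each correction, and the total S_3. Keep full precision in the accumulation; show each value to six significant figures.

S_3 ≈ 0.0634230

The integral term ∫_11^31 1/x^2 dx = 0.0586510.
Endpoint term: (f(11) + f(31))/2 = (0.00826446 + 0.00104058)/2 = 0.00465252.
So far: 0.0633035.
k=1: B_{2}/(2)! × [f^{(1)}(31) − f^{(1)}(11)] = 1/12 × (-6.71344e-05 − (-0.00150263)) = 0.000119625.
Running total after k=1: 0.0634232.
k=2: B_{4}/(4)! × [f^{(3)}(31) − f^{(3)}(11)] = −1/720 × (-8.38306e-07 − (-0.000149021)) = -2.05809e-07.
Running total after k=2: 0.0634230.
k=3: B_{6}/(6)! × [f^{(5)}(31) − f^{(5)}(11)] = 1/30240 × (-2.61698e-08 − (-3.69474e-05)) = 1.22094e-09.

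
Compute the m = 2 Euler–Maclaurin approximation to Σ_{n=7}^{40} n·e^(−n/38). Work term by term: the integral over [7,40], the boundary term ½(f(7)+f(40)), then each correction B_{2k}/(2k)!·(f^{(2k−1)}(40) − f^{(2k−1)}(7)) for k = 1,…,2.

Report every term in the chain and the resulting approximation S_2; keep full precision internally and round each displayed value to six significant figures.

∫_7^40 x·e^(−x/38) dx evaluates to 387.821.
½[f(7) + f(40)] = ½[5.82232 + 13.9607] = 9.89152.
Integral + boundary = 397.713.
Correction k=1: B_{2}/2! · (f^{(1)}(40) − f^{(1)}(7)) = 1/12 · (-0.0183694 − 0.678542) = -0.0580759.
Running total after k=1: 397.655.
Correction k=2: B_{4}/4! · (f^{(3)}(40) − f^{(3)}(7)) = −1/720 · (0.000470683 − 0.00162193) = 1.59895e-06.

S_2 ≈ 397.655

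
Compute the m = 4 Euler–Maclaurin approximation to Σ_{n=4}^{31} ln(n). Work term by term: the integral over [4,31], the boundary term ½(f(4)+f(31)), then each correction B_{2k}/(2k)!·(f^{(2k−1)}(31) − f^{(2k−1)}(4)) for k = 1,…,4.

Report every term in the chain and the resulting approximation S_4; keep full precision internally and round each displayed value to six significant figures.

The integral term ∫_4^31 ln(x) dx = 73.9084.
Boundary: ½(f(4) + f(31)) = ½(1.38629 + 3.43399) = 2.41014.
So far: 76.3186.
Correction k=1: B_{2}/2! · (f^{(1)}(31) − f^{(1)}(4)) = 1/12 · (0.0322581 − 0.250000) = -0.0181452.
Running total after k=1: 76.3004.
Correction k=2: B_{4}/4! · (f^{(3)}(31) − f^{(3)}(4)) = −1/720 · (6.71344e-05 − 0.0312500) = 4.33095e-05.
Running total after k=2: 76.3005.
Correction k=3: B_{6}/6! · (f^{(5)}(31) − f^{(5)}(4)) = 1/30240 · (8.38306e-07 − 0.0234375) = -7.75022e-07.
Running total after k=3: 76.3005.
Correction k=4: B_{8}/8! · (f^{(7)}(31) − f^{(7)}(4)) = −1/1209600 · (2.61698e-08 − 0.0439453) = 3.63304e-08.

S_4 ≈ 76.3005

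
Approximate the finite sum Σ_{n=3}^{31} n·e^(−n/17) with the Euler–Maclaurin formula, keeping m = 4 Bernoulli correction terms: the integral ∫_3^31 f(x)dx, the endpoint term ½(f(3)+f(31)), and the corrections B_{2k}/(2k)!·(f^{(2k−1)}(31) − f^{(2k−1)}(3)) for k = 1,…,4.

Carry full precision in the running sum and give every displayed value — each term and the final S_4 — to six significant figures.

S_4 ≈ 156.940

The integral term ∫_3^31 x·e^(−x/17) dx = 153.249.
Boundary: ½(f(3) + f(31)) = ½(2.51467 + 5.00510) = 3.75989.
So far: 157.009.
Order-1 term: 1/12 · (-0.132963 − 0.690302) = -0.0686054.
Partial sum through k=1: 156.940.
Order-2 term: −1/720 · (0.000657256 − 0.00818944) = 1.04614e-05.
Partial sum through k=2: 156.940.
Order-3 term: 1/30240 · (6.14045e-06 − 4.84093e-05) = -1.39778e-09.
Partial sum through k=3: 156.940.
Order-4 term: −1/1209600 · (3.46251e-08 − 2.36960e-07) = 1.67274e-13.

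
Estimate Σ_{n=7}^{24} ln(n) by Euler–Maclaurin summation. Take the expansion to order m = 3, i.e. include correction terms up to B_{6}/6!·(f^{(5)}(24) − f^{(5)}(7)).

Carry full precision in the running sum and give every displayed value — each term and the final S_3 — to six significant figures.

∫_7^24 ln(x) dx evaluates to 45.6519.
½[f(7) + f(24)] = ½[1.94591 + 3.17805] = 2.56198.
So far: 48.2139.
Correction k=1: B_{2}/2! · (f^{(1)}(24) − f^{(1)}(7)) = 1/12 · (0.0416667 − 0.142857) = -0.00843254.
Partial sum through k=1: 48.2055.
Correction k=2: B_{4}/4! · (f^{(3)}(24) − f^{(3)}(7)) = −1/720 · (0.000144676 − 0.00583090) = 7.89754e-06.
Partial sum through k=2: 48.2055.
Correction k=3: B_{6}/6! · (f^{(5)}(24) − f^{(5)}(7)) = 1/30240 · (3.01408e-06 − 0.00142798) = -4.71218e-08.

S_3 ≈ 48.2055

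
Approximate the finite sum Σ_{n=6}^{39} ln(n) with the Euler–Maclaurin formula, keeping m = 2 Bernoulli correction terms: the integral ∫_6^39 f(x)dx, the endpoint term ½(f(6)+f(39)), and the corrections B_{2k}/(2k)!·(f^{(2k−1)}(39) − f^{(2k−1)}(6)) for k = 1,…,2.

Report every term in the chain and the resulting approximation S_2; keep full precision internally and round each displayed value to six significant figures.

∫_6^39 ln(x) dx evaluates to 99.1283.
Boundary: ½(f(6) + f(39)) = ½(1.79176 + 3.66356) = 2.72766.
Integral + boundary = 101.856.
Order-1 term: 1/12 · (0.0256410 − 0.166667) = -0.0117521.
After k=1: 101.844.
Order-2 term: −1/720 · (3.37160e-05 − 0.00925926) = 1.28133e-05.

S_2 ≈ 101.844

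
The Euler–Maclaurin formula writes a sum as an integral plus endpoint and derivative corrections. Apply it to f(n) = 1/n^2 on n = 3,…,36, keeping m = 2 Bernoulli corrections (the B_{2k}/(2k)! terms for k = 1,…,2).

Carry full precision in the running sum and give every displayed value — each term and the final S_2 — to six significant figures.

S_2 ≈ 0.367529

∫_3^36 1/x^2 dx evaluates to 0.305556.
Endpoint term: (f(3) + f(36))/2 = (0.111111 + 0.000771605)/2 = 0.0559414.
Integral + boundary = 0.361497.
Order-1 term: 1/12 · (-4.28669e-05 − (-0.0740741)) = 0.00616927.
Running total after k=1: 0.367666.
Order-2 term: −1/720 · (-3.96916e-07 − (-0.0987654)) = -0.000137174.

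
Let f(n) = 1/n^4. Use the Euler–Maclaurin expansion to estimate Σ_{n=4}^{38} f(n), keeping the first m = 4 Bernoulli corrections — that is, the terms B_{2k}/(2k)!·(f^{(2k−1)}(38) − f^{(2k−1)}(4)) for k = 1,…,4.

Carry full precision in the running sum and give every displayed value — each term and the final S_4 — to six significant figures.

S_4 ≈ 0.00747170

The integral term ∫_4^38 1/x^4 dx = 0.00520226.
Boundary: ½(f(4) + f(38)) = ½(0.00390625 + 4.79585e-07) = 0.00195336.
So far: 0.00715562.
Order-1 term: 1/12 · (-5.04826e-08 − (-0.00390625)) = 0.000325517.
Running total after k=1: 0.00748114.
Order-2 term: −1/720 · (-1.04881e-09 − (-0.00732422)) = -1.01725e-05.
Running total after k=2: 0.00747097.
Order-3 term: 1/30240 · (-4.06740e-11 − (-0.0256348)) = 8.47711e-07.
Running total after k=3: 0.00747182.
Order-4 term: −1/1209600 · (-2.53508e-12 − (-0.144196)) = -1.19209e-07.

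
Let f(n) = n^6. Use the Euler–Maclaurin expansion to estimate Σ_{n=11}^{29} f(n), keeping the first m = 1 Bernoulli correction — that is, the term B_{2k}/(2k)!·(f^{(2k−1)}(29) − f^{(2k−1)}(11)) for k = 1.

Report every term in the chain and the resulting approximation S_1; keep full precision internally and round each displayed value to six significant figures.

Integral: ∫_11^29 x^6 dx = 2.46148e+09.
Boundary: ½(f(11) + f(29)) = ½(1.77156e+06 + 5.94823e+08) = 2.98297e+08.
Running total after boundary: 2.75978e+09.
k=1: B_{2}/(2)! × [f^{(1)}(29) − f^{(1)}(11)] = 1/12 × (1.23067e+08 − 966306) = 1.01750e+07.

S_1 ≈ 2.76996e+09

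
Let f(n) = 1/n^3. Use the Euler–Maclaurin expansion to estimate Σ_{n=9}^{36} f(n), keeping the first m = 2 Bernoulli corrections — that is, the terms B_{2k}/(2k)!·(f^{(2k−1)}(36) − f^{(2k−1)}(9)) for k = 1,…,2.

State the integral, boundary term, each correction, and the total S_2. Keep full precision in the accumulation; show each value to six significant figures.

S_2 ≈ 0.00652142

The integral term ∫_9^36 1/x^3 dx = 0.00578704.
Boundary: ½(f(9) + f(36)) = ½(0.00137174 + 2.14335e-05) = 0.000696588.
So far: 0.00648362.
k=1: B_{2}/(2)! × [f^{(1)}(36) − f^{(1)}(9)] = 1/12 × (-1.78612e-06 − (-0.000457247)) = 3.79551e-05.
After k=1: 0.00652158.
k=2: B_{4}/(4)! × [f^{(3)}(36) − f^{(3)}(9)] = −1/720 × (-2.75636e-08 − (-0.000112901)) = -1.56768e-07.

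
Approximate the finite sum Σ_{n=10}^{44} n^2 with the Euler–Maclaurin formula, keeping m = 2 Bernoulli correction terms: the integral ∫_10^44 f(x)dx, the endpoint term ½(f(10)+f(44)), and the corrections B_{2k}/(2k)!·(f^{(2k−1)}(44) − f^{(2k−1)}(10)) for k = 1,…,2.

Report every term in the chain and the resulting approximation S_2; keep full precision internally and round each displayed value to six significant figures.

∫_10^44 x^2 dx evaluates to 28061.3.
Boundary: ½(f(10) + f(44)) = ½(100.000 + 1936.00) = 1018.00.
So far: 29079.3.
Order-1 term: 1/12 · (88.0000 − 20.0000) = 5.66667.
Running total after k=1: 29085.0.
Order-2 term: −1/720 · (0.00000 − 0.00000) = 0.00000.

S_2 ≈ 29085.0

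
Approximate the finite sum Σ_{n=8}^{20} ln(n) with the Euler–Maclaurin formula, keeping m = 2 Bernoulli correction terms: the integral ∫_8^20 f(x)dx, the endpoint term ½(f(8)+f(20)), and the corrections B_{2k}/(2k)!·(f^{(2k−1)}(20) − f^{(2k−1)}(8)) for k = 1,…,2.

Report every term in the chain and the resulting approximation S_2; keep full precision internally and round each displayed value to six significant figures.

The integral term ∫_8^20 ln(x) dx = 31.2791.
½[f(8) + f(20)] = ½[2.07944 + 2.99573] = 2.53759.
So far: 33.8167.
Order-1 term: 1/12 · (0.0500000 − 0.125000) = -0.00625000.
Running total after k=1: 33.8105.
Order-2 term: −1/720 · (0.000250000 − 0.00390625) = 5.07812e-06.

S_2 ≈ 33.8105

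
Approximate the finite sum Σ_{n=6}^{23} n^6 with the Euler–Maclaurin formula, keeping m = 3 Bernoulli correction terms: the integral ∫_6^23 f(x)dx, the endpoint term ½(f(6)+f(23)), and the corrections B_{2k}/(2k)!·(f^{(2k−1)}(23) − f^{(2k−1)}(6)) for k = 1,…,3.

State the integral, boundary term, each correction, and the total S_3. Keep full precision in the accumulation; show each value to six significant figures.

S_3 ≈ 5.63617e+08

∫_6^23 x^6 dx evaluates to 4.86364e+08.
Endpoint term: (f(6) + f(23))/2 = (46656.0 + 1.48036e+08)/2 = 7.40413e+07.
Integral + boundary = 5.60405e+08.
Correction k=1: B_{2}/2! · (f^{(1)}(23) − f^{(1)}(6)) = 1/12 · (3.86181e+07 − 46656.0) = 3.21428e+06.
Partial sum through k=1: 5.63619e+08.
Correction k=2: B_{4}/4! · (f^{(3)}(23) − f^{(3)}(6)) = −1/720 · (1.46004e+06 − 25920.0) = -1991.83.
Partial sum through k=2: 5.63617e+08.
Correction k=3: B_{6}/6! · (f^{(5)}(23) − f^{(5)}(6)) = 1/30240 · (16560.0 − 4320.00) = 0.404762.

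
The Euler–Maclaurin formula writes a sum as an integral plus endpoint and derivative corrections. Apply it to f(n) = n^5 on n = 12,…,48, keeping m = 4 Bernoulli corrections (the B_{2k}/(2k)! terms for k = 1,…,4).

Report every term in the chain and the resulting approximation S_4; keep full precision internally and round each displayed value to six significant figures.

Integral: ∫_12^48 x^5 dx = 2.03793e+09.
Boundary: ½(f(12) + f(48)) = ½(248832 + 2.54804e+08) = 1.27526e+08.
Integral + boundary = 2.16546e+09.
Correction k=1: B_{2}/2! · (f^{(1)}(48) − f^{(1)}(12)) = 1/12 · (2.65421e+07 − 103680) = 2.20320e+06.
After k=1: 2.16766e+09.
Correction k=2: B_{4}/4! · (f^{(3)}(48) − f^{(3)}(12)) = −1/720 · (138240 − 8640.00) = -180.000.
After k=2: 2.16766e+09.
Correction k=3: B_{6}/6! · (f^{(5)}(48) − f^{(5)}(12)) = 1/30240 · (120.000 − 120.000) = 0.00000.
After k=3: 2.16766e+09.
Correction k=4: B_{8}/8! · (f^{(7)}(48) − f^{(7)}(12)) = −1/1209600 · (0.00000 − 0.00000) = 0.00000.

S_4 ≈ 2.16766e+09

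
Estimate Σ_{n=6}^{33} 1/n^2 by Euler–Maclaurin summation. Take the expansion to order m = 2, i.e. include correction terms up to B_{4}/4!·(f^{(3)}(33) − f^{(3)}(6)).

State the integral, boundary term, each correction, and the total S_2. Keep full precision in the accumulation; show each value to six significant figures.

S_2 ≈ 0.151474

Integral: ∫_6^33 1/x^2 dx = 0.136364.
Boundary: ½(f(6) + f(33)) = ½(0.0277778 + 0.000918274) = 0.0143480.
So far: 0.150712.
k=1: B_{2}/(2)! × [f^{(1)}(33) − f^{(1)}(6)] = 1/12 × (-5.56529e-05 − (-0.00925926)) = 0.000766967.
After k=1: 0.151479.
k=2: B_{4}/(4)! × [f^{(3)}(33) − f^{(3)}(6)] = −1/720 × (-6.13256e-07 − (-0.00308642)) = -4.28584e-06.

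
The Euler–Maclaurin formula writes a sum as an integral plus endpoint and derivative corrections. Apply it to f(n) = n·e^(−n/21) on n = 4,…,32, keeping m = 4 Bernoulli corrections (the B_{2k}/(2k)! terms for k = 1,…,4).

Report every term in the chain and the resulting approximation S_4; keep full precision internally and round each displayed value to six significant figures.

S_4 ≈ 196.520

The integral term ∫_4^32 x·e^(−x/21) dx = 191.446.
Endpoint term: (f(4) + f(32))/2 = (3.30626 + 6.97217)/2 = 5.13922.
Integral + boundary = 196.585.
k=1: B_{2}/(2)! × [f^{(1)}(32) − f^{(1)}(4)] = 1/12 × (-0.114128 − 0.669124) = -0.0652710.
Partial sum through k=1: 196.520.
k=2: B_{4}/(4)! × [f^{(3)}(32) − f^{(3)}(4)] = −1/720 × (0.000729326 − 0.00526588) = 6.30078e-06.
Partial sum through k=2: 196.520.
k=3: B_{6}/(6)! × [f^{(5)}(32) − f^{(5)}(4)] = 1/30240 × (3.89443e-06 − 2.04410e-05) = -5.47175e-10.
Partial sum through k=3: 196.520.
k=4: B_{8}/(8)! × [f^{(7)}(32) − f^{(7)}(4)] = −1/1209600 × (1.39117e-08 − 6.56263e-08) = 4.27535e-14.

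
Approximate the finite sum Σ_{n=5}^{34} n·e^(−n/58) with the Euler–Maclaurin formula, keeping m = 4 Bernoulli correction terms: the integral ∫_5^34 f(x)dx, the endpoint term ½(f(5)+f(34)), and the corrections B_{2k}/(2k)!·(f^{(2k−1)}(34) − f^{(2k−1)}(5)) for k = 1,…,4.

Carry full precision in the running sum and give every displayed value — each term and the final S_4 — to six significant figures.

S_4 ≈ 394.767

The integral term ∫_5^34 x·e^(−x/58) dx = 383.064.
Boundary: ½(f(5) + f(34)) = ½(4.58702 + 18.9188) = 11.7529.
Integral + boundary = 394.817.
Correction k=1: B_{2}/2! · (f^{(1)}(34) − f^{(1)}(5)) = 1/12 · (0.230249 − 0.838318) = -0.0506724.
Partial sum through k=1: 394.767.
Correction k=2: B_{4}/4! · (f^{(3)}(34) − f^{(3)}(5)) = −1/720 · (0.000399262 − 0.000794627) = 5.49119e-07.
Partial sum through k=2: 394.767.
Correction k=3: B_{6}/6! · (f^{(5)}(34) − f^{(5)}(5)) = 1/30240 · (2.17027e-07 − 3.98351e-07) = -5.99616e-12.
Partial sum through k=3: 394.767.
Correction k=4: B_{8}/8! · (f^{(7)}(34) − f^{(7)}(5)) = −1/1209600 · (9.37477e-11 − 1.66613e-10) = 6.02393e-17.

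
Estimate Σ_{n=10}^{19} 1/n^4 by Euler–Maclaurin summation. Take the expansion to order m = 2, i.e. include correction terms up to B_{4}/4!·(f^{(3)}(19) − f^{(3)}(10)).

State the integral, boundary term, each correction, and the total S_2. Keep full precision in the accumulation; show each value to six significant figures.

The integral term ∫_10^19 1/x^4 dx = 0.000284735.
½[f(10) + f(19)] = ½[0.000100000 + 7.67336e-06] = 5.38367e-05.
Running total after boundary: 0.000338572.
k=1: B_{2}/(2)! × [f^{(1)}(19) − f^{(1)}(10)] = 1/12 × (-1.61544e-06 − (-4.00000e-05)) = 3.19871e-06.
After k=1: 0.000341771.
k=2: B_{4}/(4)! × [f^{(3)}(19) − f^{(3)}(10)] = −1/720 × (-1.34247e-07 − (-1.20000e-05)) = -1.64802e-08.

S_2 ≈ 0.000341754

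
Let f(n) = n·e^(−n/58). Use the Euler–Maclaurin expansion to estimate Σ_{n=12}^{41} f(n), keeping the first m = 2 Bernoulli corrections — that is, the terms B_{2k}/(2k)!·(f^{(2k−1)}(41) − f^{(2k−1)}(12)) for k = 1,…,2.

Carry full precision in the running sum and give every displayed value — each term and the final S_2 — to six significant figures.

∫_12^41 x·e^(−x/58) dx evaluates to 469.406.
Boundary: ½(f(12) + f(41)) = ½(9.75725 + 20.2201) = 14.9887.
So far: 484.394.
Correction k=1: B_{2}/2! · (f^{(1)}(41) − f^{(1)}(12)) = 1/12 · (0.144551 − 0.644875) = -0.0416937.
Partial sum through k=1: 484.353.
Correction k=2: B_{4}/4! · (f^{(3)}(41) − f^{(3)}(12)) = −1/720 · (0.000336176 − 0.000675114) = 4.70747e-07.

S_2 ≈ 484.353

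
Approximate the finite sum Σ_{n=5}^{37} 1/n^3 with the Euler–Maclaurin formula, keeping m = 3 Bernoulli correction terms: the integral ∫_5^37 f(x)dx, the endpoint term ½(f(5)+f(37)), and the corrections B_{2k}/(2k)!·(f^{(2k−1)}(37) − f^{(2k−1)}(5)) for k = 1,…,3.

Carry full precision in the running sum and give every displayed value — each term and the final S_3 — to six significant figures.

The integral term ∫_5^37 1/x^3 dx = 0.0196348.
Endpoint term: (f(5) + f(37))/2 = (0.00800000 + 1.97422e-05)/2 = 0.00400987.
Running total after boundary: 0.0236446.
k=1: B_{2}/(2)! × [f^{(1)}(37) − f^{(1)}(5)] = 1/12 × (-1.60072e-06 − (-0.00480000)) = 0.000399867.
Partial sum through k=1: 0.0240445.
k=2: B_{4}/(4)! × [f^{(3)}(37) − f^{(3)}(5)] = −1/720 × (-2.33852e-08 − (-0.00384000)) = -5.33330e-06.
Partial sum through k=2: 0.0240392.
k=3: B_{6}/(6)! × [f^{(5)}(37) − f^{(5)}(5)] = 1/30240 × (-7.17442e-10 − (-0.00645120)) = 2.13333e-07.

S_3 ≈ 0.0240394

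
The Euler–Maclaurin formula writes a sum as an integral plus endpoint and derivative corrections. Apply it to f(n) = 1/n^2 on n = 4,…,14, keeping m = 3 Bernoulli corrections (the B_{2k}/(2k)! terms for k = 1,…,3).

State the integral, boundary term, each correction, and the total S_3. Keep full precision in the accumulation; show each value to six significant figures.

Integral: ∫_4^14 1/x^2 dx = 0.178571.
Endpoint term: (f(4) + f(14))/2 = (0.0625000 + 0.00510204)/2 = 0.0338010.
Integral + boundary = 0.212372.
Order-1 term: 1/12 · (-0.000728863 − (-0.0312500)) = 0.00254343.
After k=1: 0.214916.
Order-2 term: −1/720 · (-4.46243e-05 − (-0.0234375)) = -3.24901e-05.
After k=2: 0.214883.
Order-3 term: 1/30240 · (-6.83024e-06 − (-0.0439453)) = 1.45299e-06.

S_3 ≈ 0.214885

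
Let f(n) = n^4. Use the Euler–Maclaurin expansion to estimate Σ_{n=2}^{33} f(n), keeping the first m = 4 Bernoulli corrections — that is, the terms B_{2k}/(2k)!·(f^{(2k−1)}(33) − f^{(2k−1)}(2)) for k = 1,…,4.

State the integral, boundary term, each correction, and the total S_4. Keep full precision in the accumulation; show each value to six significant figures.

The integral term ∫_2^33 x^4 dx = 7.82707e+06.
Boundary: ½(f(2) + f(33)) = ½(16.0000 + 1.18592e+06) = 592968.
Integral + boundary = 8.42004e+06.
Correction k=1: B_{2}/2! · (f^{(1)}(33) − f^{(1)}(2)) = 1/12 · (143748 − 32.0000) = 11976.3.
After k=1: 8.43202e+06.
Correction k=2: B_{4}/4! · (f^{(3)}(33) − f^{(3)}(2)) = −1/720 · (792.000 − 48.0000) = -1.03333.
After k=2: 8.43202e+06.
Correction k=3: B_{6}/6! · (f^{(5)}(33) − f^{(5)}(2)) = 1/30240 · (0.00000 − 0.00000) = 0.00000.
After k=3: 8.43202e+06.
Correction k=4: B_{8}/8! · (f^{(7)}(33) − f^{(7)}(2)) = −1/1209600 · (0.00000 − 0.00000) = 0.00000.

S_4 ≈ 8.43202e+06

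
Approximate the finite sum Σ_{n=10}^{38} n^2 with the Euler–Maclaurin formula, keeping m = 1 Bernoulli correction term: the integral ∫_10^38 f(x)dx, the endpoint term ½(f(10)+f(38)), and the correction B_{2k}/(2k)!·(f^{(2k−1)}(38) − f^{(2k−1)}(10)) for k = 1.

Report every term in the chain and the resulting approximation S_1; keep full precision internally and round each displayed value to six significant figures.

∫_10^38 x^2 dx evaluates to 17957.3.
½[f(10) + f(38)] = ½[100.000 + 1444.00] = 772.000.
So far: 18729.3.
k=1: B_{2}/(2)! × [f^{(1)}(38) − f^{(1)}(10)] = 1/12 × (76.0000 − 20.0000) = 4.66667.

S_1 ≈ 18734.0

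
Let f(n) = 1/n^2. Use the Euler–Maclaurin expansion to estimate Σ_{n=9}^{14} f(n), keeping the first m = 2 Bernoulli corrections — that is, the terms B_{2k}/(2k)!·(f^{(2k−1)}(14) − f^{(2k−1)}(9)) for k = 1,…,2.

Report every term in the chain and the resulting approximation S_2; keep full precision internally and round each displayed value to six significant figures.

S_2 ≈ 0.0485738

Integral: ∫_9^14 1/x^2 dx = 0.0396825.
½[f(9) + f(14)] = ½[0.0123457 + 0.00510204] = 0.00872386.
Running total after boundary: 0.0484064.
k=1: B_{2}/(2)! × [f^{(1)}(14) − f^{(1)}(9)] = 1/12 × (-0.000728863 − (-0.00274348)) = 0.000167885.
Partial sum through k=1: 0.0485743.
k=2: B_{4}/(4)! × [f^{(3)}(14) − f^{(3)}(9)] = −1/720 × (-4.46243e-05 − (-0.000406442)) = -5.02525e-07.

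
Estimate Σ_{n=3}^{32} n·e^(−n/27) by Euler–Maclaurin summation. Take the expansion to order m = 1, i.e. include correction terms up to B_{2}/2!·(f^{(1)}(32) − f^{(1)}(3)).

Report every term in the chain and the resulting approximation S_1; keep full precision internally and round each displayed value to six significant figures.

∫_3^32 x·e^(−x/27) dx evaluates to 237.856.
½[f(3) + f(32)] = ½[2.68452 + 9.78207] = 6.23329.
So far: 244.090.
k=1: B_{2}/(2)! × [f^{(1)}(32) − f^{(1)}(3)] = 1/12 × (-0.0566092 − 0.795413) = -0.0710018.

S_1 ≈ 244.019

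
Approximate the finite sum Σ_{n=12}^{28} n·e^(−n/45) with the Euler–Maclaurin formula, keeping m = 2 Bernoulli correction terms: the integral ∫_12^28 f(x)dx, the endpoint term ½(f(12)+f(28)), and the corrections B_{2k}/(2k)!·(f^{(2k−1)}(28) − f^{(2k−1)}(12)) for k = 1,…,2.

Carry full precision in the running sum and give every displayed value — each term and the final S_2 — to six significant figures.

∫_12^28 x·e^(−x/45) dx evaluates to 201.381.
Boundary: ½(f(12) + f(28)) = ½(9.19114 + 15.0290) = 12.1101.
Integral + boundary = 213.491.
Correction k=1: B_{2}/2! · (f^{(1)}(28) − f^{(1)}(12)) = 1/12 · (0.202772 − 0.561681) = -0.0299090.
Partial sum through k=1: 213.462.
Correction k=2: B_{4}/4! · (f^{(3)}(28) − f^{(3)}(12)) = −1/720 · (0.000630258 − 0.00103385) = 5.60538e-07.

S_2 ≈ 213.462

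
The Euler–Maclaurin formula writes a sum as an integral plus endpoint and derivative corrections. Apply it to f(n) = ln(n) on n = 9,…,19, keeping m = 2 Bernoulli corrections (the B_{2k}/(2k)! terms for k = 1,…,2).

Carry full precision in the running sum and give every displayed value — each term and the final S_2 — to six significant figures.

The integral term ∫_9^19 ln(x) dx = 26.1693.
Endpoint term: (f(9) + f(19))/2 = (2.19722 + 2.94444)/2 = 2.57083.
Integral + boundary = 28.7402.
Correction k=1: B_{2}/2! · (f^{(1)}(19) − f^{(1)}(9)) = 1/12 · (0.0526316 − 0.111111) = -0.00487329.
After k=1: 28.7353.
Correction k=2: B_{4}/4! · (f^{(3)}(19) − f^{(3)}(9)) = −1/720 · (0.000291588 − 0.00274348) = 3.40541e-06.

S_2 ≈ 28.7353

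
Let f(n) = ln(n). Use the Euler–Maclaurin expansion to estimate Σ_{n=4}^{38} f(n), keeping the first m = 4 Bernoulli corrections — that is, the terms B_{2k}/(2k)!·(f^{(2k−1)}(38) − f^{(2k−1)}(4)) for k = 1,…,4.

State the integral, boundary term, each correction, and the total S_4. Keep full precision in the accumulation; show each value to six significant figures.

S_4 ≈ 101.176

∫_4^38 ln(x) dx evaluates to 98.6831.
½[f(4) + f(38)] = ½[1.38629 + 3.63759] = 2.51194.
So far: 101.195.
k=1: B_{2}/(2)! × [f^{(1)}(38) − f^{(1)}(4)] = 1/12 × (0.0263158 − 0.250000) = -0.0186404.
After k=1: 101.176.
k=2: B_{4}/(4)! × [f^{(3)}(38) − f^{(3)}(4)] = −1/720 × (3.64485e-05 − 0.0312500) = 4.33522e-05.
After k=2: 101.176.
k=3: B_{6}/(6)! × [f^{(5)}(38) − f^{(5)}(4)] = 1/30240 × (3.02896e-07 − 0.0234375) = -7.75040e-07.
After k=3: 101.176.
k=4: B_{8}/(8)! × [f^{(7)}(38) − f^{(7)}(4)] = −1/1209600 × (6.29285e-09 − 0.0439453) = 3.63304e-08.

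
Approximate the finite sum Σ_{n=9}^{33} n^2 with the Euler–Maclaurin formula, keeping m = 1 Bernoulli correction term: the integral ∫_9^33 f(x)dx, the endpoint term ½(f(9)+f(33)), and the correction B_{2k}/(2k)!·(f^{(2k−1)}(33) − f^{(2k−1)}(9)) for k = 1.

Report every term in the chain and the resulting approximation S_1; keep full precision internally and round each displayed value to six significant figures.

S_1 ≈ 12325.0

∫_9^33 x^2 dx evaluates to 11736.0.
Endpoint term: (f(9) + f(33))/2 = (81.0000 + 1089.00)/2 = 585.000.
Running total after boundary: 12321.0.
Order-1 term: 1/12 · (66.0000 − 18.0000) = 4.00000.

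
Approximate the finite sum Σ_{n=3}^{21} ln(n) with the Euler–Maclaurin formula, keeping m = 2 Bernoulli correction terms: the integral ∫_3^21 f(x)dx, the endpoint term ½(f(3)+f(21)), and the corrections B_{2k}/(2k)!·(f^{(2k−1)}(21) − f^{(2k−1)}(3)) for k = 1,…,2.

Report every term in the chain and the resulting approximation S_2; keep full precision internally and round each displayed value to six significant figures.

S_2 ≈ 44.6870

The integral term ∫_3^21 ln(x) dx = 42.6391.
Endpoint term: (f(3) + f(21))/2 = (1.09861 + 3.04452)/2 = 2.07157.
Running total after boundary: 44.7107.
k=1: B_{2}/(2)! × [f^{(1)}(21) − f^{(1)}(3)] = 1/12 × (0.0476190 − 0.333333) = -0.0238095.
Partial sum through k=1: 44.6869.
k=2: B_{4}/(4)! × [f^{(3)}(21) − f^{(3)}(3)] = −1/720 × (0.000215959 − 0.0740741) = 0.000102581.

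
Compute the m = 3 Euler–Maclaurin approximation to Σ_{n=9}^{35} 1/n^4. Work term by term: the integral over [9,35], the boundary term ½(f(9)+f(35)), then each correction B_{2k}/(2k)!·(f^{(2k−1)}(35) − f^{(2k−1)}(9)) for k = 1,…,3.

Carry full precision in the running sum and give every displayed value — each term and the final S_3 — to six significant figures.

S_3 ≈ 0.000531618

∫_9^35 1/x^4 dx evaluates to 0.000449473.
Endpoint term: (f(9) + f(35))/2 = (0.000152416 + 6.66389e-07)/2 = 7.65411e-05.
Running total after boundary: 0.000526014.
Correction k=1: B_{2}/2! · (f^{(1)}(35) − f^{(1)}(9)) = 1/12 · (-7.61587e-08 − (-6.77404e-05)) = 5.63868e-06.
Partial sum through k=1: 0.000531653.
Correction k=2: B_{4}/4! · (f^{(3)}(35) − f^{(3)}(9)) = −1/720 · (-1.86511e-09 − (-2.50890e-05)) = -3.48433e-08.
Partial sum through k=2: 0.000531618.
Correction k=3: B_{6}/6! · (f^{(5)}(35) − f^{(5)}(9)) = 1/30240 · (-8.52623e-11 − (-1.73455e-05)) = 5.73592e-10.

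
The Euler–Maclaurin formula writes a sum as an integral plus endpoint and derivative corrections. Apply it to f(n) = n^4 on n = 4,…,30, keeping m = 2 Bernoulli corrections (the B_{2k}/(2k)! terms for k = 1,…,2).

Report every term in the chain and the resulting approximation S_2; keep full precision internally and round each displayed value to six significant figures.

S_2 ≈ 5.27390e+06

∫_4^30 x^4 dx evaluates to 4.85980e+06.
Boundary: ½(f(4) + f(30)) = ½(256.000 + 810000) = 405128.
So far: 5.26492e+06.
Correction k=1: B_{2}/2! · (f^{(1)}(30) − f^{(1)}(4)) = 1/12 · (108000 − 256.000) = 8978.67.
Running total after k=1: 5.27390e+06.
Correction k=2: B_{4}/4! · (f^{(3)}(30) − f^{(3)}(4)) = −1/720 · (720.000 − 96.0000) = -0.866667.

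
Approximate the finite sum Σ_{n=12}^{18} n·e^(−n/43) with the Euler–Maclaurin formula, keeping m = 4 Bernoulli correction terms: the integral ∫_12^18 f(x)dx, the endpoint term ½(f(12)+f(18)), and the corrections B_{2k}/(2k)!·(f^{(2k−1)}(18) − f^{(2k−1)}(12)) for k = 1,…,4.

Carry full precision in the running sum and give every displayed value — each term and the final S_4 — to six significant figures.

Integral: ∫_12^18 x·e^(−x/43) dx = 63.2518.
½[f(12) + f(18)] = ½[9.07785 + 11.8434] = 10.4606.
Running total after boundary: 73.7124.
Correction k=1: B_{2}/2! · (f^{(1)}(18) − f^{(1)}(12)) = 1/12 · (0.382537 − 0.545374) = -0.0135698.
Running total after k=1: 73.6988.
Correction k=2: B_{4}/4! · (f^{(3)}(18) − f^{(3)}(12)) = −1/720 · (0.000918586 − 0.00111322) = 2.70328e-07.
Running total after k=2: 73.6988.
Correction k=3: B_{6}/6! · (f^{(5)}(18) − f^{(5)}(12)) = 1/30240 · (8.81711e-07 − 1.04461e-06) = -5.38696e-12.
Running total after k=3: 73.6988.
Correction k=4: B_{8}/8! · (f^{(7)}(18) − f^{(7)}(12)) = −1/1209600 · (6.85030e-10 − 8.04304e-10) = 9.86061e-17.

S_4 ≈ 73.6988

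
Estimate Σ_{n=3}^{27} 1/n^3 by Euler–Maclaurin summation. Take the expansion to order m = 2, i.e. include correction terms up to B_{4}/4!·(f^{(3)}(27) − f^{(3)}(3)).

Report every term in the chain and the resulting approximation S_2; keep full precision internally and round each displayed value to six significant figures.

S_2 ≈ 0.0763852

The integral term ∫_3^27 1/x^3 dx = 0.0548697.
½[f(3) + f(27)] = ½[0.0370370 + 5.08053e-05] = 0.0185439.
Running total after boundary: 0.0734136.
Order-1 term: 1/12 · (-5.64503e-06 − (-0.0370370)) = 0.00308595.
After k=1: 0.0764996.
Order-2 term: −1/720 · (-1.54870e-07 − (-0.0823045)) = -0.000114312.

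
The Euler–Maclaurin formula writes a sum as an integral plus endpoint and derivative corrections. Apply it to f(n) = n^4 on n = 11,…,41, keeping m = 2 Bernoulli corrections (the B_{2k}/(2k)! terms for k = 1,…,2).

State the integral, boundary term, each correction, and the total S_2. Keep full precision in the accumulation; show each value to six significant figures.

∫_11^41 x^4 dx evaluates to 2.31390e+07.
Endpoint term: (f(11) + f(41))/2 = (14641.0 + 2.82576e+06)/2 = 1.42020e+06.
So far: 2.45592e+07.
k=1: B_{2}/(2)! × [f^{(1)}(41) − f^{(1)}(11)] = 1/12 × (275684 − 5324.00) = 22530.0.
Partial sum through k=1: 2.45818e+07.
k=2: B_{4}/(4)! × [f^{(3)}(41) − f^{(3)}(11)] = −1/720 × (984.000 − 264.000) = -1.00000.

S_2 ≈ 2.45818e+07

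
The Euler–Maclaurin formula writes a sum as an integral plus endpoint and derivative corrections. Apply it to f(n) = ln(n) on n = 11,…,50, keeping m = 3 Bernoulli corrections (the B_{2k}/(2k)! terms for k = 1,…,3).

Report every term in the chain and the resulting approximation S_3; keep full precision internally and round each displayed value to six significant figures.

S_3 ≈ 133.373

The integral term ∫_11^50 ln(x) dx = 130.224.
½[f(11) + f(50)] = ½[2.39790 + 3.91202] = 3.15496.
Integral + boundary = 133.379.
k=1: B_{2}/(2)! × [f^{(1)}(50) − f^{(1)}(11)] = 1/12 × (0.0200000 − 0.0909091) = -0.00590909.
After k=1: 133.373.
k=2: B_{4}/(4)! × [f^{(3)}(50) − f^{(3)}(11)] = −1/720 × (1.60000e-05 − 0.00150263) = 2.06476e-06.
After k=2: 133.373.
k=3: B_{6}/(6)! × [f^{(5)}(50) − f^{(5)}(11)] = 1/30240 × (7.68000e-08 − 0.000149021) = -4.92541e-09.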